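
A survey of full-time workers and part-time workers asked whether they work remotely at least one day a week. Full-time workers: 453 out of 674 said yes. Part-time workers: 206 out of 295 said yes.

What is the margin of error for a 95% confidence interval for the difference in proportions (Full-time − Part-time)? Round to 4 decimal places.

0.0632

p̂₁ = 453/674 = 0.6721 and p̂₂ = 206/295 = 0.6983.
SE₁ = √(p̂₁(1−p̂₁)/n₁) = √(0.6721·0.3279/674) = 0.01808; SE₂ = √(0.6983·0.3017/295) = 0.02672.
Independent samples: SE of the difference = √(SE₁² + SE₂²) = √(0.0003268864 + 0.0007139584) = 0.03226.
z* for 95% confidence is 1.960, so the margin of error is 1.960 × 0.03226 = 0.06323.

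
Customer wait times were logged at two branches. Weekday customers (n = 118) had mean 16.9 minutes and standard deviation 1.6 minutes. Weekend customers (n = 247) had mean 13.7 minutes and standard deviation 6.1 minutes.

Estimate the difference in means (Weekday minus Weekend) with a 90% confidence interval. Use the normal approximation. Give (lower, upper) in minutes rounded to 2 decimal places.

(2.52, 3.88)

Standard errors of each mean: 1.6/√118 = 0.1473 and 6.1/√247 = 0.3881.
SE(x̄₁ − x̄₂) = √(0.1473² + 0.3881²) = 0.4151 for independent samples with unequal variances.
With z* = 1.645, the margin is 1.645 × 0.4151 = 0.6828.
x̄₁ − x̄₂ = 16.9 − 13.7 = 3.2000; the interval is 3.2000 ± 0.6828 = (2.52, 3.88).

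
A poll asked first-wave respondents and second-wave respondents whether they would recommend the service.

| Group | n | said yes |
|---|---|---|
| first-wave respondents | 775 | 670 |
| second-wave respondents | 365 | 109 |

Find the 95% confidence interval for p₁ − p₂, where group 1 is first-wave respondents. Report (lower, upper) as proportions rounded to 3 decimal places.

First, p̂₁ = 670/775 = 0.8645; p̂₂ = 109/365 = 0.2986.
The two standard errors are √(0.8645×0.1355/775) = 0.01229 and √(0.2986×0.7014/365) = 0.02395.
Because the samples are independent, SE_diff = √(0.01229² + 0.02395²) = 0.02692.
Using z* = 1.960 for 95%, ME = 1.960 × 0.02692 = 0.05276.
p̂₁ − p̂₂ = 0.5659; interval 0.5659 ± 0.05276 gives (0.513, 0.619).

(0.513, 0.619)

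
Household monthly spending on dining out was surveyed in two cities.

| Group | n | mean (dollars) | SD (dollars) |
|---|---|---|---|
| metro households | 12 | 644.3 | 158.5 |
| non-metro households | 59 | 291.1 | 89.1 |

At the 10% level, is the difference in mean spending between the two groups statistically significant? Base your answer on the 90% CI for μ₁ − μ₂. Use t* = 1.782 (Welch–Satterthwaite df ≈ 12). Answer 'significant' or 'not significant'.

SE₁ = s₁/√n₁ = 158.5/√12 = 45.7550; SE₂ = 89.1/√59 = 11.5998.
Independent samples, unequal variances: SE_diff = √(SE₁² + SE₂²) = √(2093.520025 + 134.55536004) = 47.2025.
t* = 1.782, so margin of error = 1.782 × 47.2025 = 84.1149.
Difference in means = 644.3 − 291.1 = 353.2000.
353.2000 ± 84.1149 → (269.0851, 437.3149).
The interval (269.0851, 437.3149) does not contain 0, so the difference is significant.

significant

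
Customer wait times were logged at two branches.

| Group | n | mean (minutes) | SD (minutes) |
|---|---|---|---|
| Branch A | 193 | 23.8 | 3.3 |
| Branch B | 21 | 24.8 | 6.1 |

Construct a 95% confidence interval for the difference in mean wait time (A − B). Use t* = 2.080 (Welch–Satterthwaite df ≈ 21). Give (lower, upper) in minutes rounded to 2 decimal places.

Standard errors of each mean: 3.3/√193 = 0.2375 and 6.1/√21 = 1.3311.
SE(x̄₁ − x̄₂) = √(0.2375² + 1.3311²) = 1.3521 for independent samples with unequal variances.
With t* = 2.080, the margin is 2.080 × 1.3521 = 2.8124.
x̄₁ − x̄₂ = 23.8 − 24.8 = -1.0000; the interval is -1.0000 ± 2.8124 = (-3.81, 1.81).

(-3.81, 1.81)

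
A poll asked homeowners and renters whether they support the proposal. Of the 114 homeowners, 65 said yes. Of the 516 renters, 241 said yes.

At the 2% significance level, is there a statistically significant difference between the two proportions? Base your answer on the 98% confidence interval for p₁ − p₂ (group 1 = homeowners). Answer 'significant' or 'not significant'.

First, p̂₁ = 65/114 = 0.5702; p̂₂ = 241/516 = 0.4671.
The two standard errors are √(0.5702×0.4298/114) = 0.04637 and √(0.4671×0.5329/516) = 0.02196.
Because the samples are independent, SE_diff = √(0.04637² + 0.02196²) = 0.05131.
Using z* = 2.326 for 98%, ME = 2.326 × 0.05131 = 0.11935.
p̂₁ − p̂₂ = 0.1031; interval 0.1031 ± 0.11935 gives (-0.01625, 0.22245).
The interval (-0.01625, 0.22245) contains 0, so the difference is not significant.

not significant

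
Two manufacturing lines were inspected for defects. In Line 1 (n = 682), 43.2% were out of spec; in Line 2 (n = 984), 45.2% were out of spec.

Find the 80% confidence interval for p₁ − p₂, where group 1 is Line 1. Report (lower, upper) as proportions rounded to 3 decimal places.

The two standard errors are √(0.4320×0.5680/682) = 0.01897 and √(0.4520×0.5480/984) = 0.01587.
Because the samples are independent, SE_diff = √(0.01897² + 0.01587²) = 0.02473.
Using z* = 1.282 for 80%, ME = 1.282 × 0.02473 = 0.03170.
p̂₁ − p̂₂ = -0.0200; interval -0.0200 ± 0.03170 gives (-0.052, 0.012).

(-0.052, 0.012)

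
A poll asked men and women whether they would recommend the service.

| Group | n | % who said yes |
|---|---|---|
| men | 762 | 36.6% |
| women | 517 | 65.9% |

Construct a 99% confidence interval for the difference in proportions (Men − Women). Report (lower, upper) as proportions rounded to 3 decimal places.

Each SE is √(p̂(1−p̂)/n): √(0.3660·0.6340/762) = 0.01745 and √(0.6590·0.3410/517) = 0.02085.
SE(p̂₁ − p̂₂) = √(SE₁² + SE₂²) = √(0.0003045025 + 0.0004347225) = 0.02719, since the two samples are independent.
At 99% confidence z* = 2.576; margin = 2.576 × 0.02719 = 0.07004.
The difference is 0.3660 − 0.6590 = -0.2930, so the interval is -0.2930 ± 0.07004 = (-0.363, -0.223).

(-0.363, -0.223)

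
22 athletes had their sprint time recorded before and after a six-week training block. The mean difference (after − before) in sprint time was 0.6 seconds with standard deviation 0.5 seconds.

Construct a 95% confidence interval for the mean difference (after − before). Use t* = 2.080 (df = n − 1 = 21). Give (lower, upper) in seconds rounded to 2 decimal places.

This is a matched-pairs design, so SE = s_d/√n = 0.5/√22 = 0.1066.
Margin = 2.080 × 0.1066 = 0.2217; the interval is 0.6 ± 0.2217 = (0.38, 0.82).

(0.38, 0.82)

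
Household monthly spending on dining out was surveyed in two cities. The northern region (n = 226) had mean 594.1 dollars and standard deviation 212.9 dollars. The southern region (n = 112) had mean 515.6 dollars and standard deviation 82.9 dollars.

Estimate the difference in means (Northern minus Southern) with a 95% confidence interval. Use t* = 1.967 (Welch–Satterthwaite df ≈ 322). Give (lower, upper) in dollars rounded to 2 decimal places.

(46.67, 110.33)

Standard errors of each mean: 212.9/√226 = 14.1619 and 82.9/√112 = 7.8333.
SE(x̄₁ − x̄₂) = √(14.1619² + 7.8333²) = 16.1839 for independent samples with unequal variances.
With t* = 1.967, the margin is 1.967 × 16.1839 = 31.8337.
x̄₁ − x̄₂ = 594.1 − 515.6 = 78.5000; the interval is 78.5000 ± 31.8337 = (46.67, 110.33).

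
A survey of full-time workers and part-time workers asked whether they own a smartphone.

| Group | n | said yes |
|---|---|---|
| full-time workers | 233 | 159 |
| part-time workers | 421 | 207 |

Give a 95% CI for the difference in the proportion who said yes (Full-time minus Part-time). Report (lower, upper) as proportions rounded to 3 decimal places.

(0.114, 0.267)

Sample proportions: 159/233 = 0.6824, 207/421 = 0.4917.
Each SE is √(p̂(1−p̂)/n): √(0.6824·0.3176/233) = 0.03050 and √(0.4917·0.5083/421) = 0.02437.
SE(p̂₁ − p̂₂) = √(SE₁² + SE₂²) = √(0.00093025 + 0.0005938969) = 0.03904, since the two samples are independent.
At 95% confidence z* = 1.960; margin = 1.960 × 0.03904 = 0.07652.
The difference is 0.6824 − 0.4917 = 0.1907, so the interval is 0.1907 ± 0.07652 = (0.114, 0.267).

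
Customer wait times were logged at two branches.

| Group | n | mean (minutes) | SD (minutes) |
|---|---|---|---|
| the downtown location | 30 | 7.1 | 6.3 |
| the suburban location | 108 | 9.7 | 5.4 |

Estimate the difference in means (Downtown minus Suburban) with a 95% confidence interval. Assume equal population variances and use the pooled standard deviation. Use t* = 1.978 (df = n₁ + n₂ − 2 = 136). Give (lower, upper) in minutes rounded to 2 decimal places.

s_p = √[((n₁−1)s₁² + (n₂−1)s₂²)/(n₁+n₂−2)] = √[(29·6.3² + 107·5.4²)/136] = 5.6040.
SE = 5.6040·√(1/30 + 1/108) = 1.1566.
With t* = 1.978, margin = 1.978 × 1.1566 = 2.2878.
x̄₁ − x̄₂ = 7.1 − 9.7 = -2.6000; interval -2.6000 ± 2.2878 = (-4.89, -0.31).

(-4.89, -0.31)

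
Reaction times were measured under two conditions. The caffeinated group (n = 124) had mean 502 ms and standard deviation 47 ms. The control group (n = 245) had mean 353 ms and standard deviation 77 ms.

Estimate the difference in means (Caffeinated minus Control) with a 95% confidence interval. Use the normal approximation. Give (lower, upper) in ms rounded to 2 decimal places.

(136.30, 161.70)

Standard errors of each mean: 47/√124 = 4.2207 and 77/√245 = 4.9193.
SE(x̄₁ − x̄₂) = √(4.2207² + 4.9193²) = 6.4818 for independent samples with unequal variances.
With z* = 1.960, the margin is 1.960 × 6.4818 = 12.7043.
x̄₁ − x̄₂ = 502 − 353 = 149.0000; the interval is 149.0000 ± 12.7043 = (136.30, 161.70).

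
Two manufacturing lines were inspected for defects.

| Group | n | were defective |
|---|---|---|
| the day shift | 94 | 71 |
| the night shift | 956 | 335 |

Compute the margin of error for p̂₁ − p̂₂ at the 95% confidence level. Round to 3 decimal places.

0.092

p̂₁ = 71/94 = 0.7553 and p̂₂ = 335/956 = 0.3504.
SE₁ = √(p̂₁(1−p̂₁)/n₁) = √(0.7553·0.2447/94) = 0.04434; SE₂ = √(0.3504·0.6496/956) = 0.01543.
Independent samples: SE of the difference = √(SE₁² + SE₂²) = √(0.0019660356 + 0.0002380849) = 0.04695.
z* for 95% confidence is 1.960, so the margin of error is 1.960 × 0.04695 = 0.09202.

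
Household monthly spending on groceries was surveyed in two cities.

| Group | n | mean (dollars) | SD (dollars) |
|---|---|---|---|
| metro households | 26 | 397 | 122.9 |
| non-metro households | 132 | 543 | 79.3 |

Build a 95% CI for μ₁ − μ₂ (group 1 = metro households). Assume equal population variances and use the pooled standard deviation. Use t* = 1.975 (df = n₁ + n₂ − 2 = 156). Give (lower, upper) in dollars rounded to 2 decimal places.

(-183.19, -108.81)

s_p = √[((n₁−1)s₁² + (n₂−1)s₂²)/(n₁+n₂−2)] = √[(25·122.9² + 131·79.3²)/156] = 87.7570.
SE = 87.7570·√(1/26 + 1/132) = 18.8294.
With t* = 1.975, margin = 1.975 × 18.8294 = 37.1881.
x̄₁ − x̄₂ = 397 − 543 = -146.0000; interval -146.0000 ± 37.1881 = (-183.19, -108.81).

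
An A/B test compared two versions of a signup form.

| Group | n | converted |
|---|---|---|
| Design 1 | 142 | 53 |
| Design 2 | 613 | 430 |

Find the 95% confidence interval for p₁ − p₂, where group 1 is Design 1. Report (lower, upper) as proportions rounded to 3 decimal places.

Sample proportions: 53/142 = 0.3732, 430/613 = 0.7015.
Each SE is √(p̂(1−p̂)/n): √(0.3732·0.6268/142) = 0.04059 and √(0.7015·0.2985/613) = 0.01848.
SE(p̂₁ − p̂₂) = √(SE₁² + SE₂²) = √(0.0016475481 + 0.0003415104) = 0.04460, since the two samples are independent.
At 95% confidence z* = 1.960; margin = 1.960 × 0.04460 = 0.08742.
The difference is 0.3732 − 0.7015 = -0.3283, so the interval is -0.3283 ± 0.08742 = (-0.416, -0.241).

(-0.416, -0.241)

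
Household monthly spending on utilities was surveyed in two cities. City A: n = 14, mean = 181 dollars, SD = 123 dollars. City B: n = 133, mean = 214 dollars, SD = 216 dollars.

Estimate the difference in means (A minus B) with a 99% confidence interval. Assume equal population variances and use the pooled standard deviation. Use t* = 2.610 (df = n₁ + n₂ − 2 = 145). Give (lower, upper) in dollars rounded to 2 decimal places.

Pooled variance s_p² = [13·123² + 132·216²] / (14+133−2) = 43829.4414, so s_p = 209.3548.
SE_diff = s_p·√(1/n₁ + 1/n₂) = 209.3548·√(1/14 + 1/133) = 58.8236.
t* = 2.610; margin = 2.610 × 58.8236 = 153.5296.
Difference = 181 − 214 = -33.0000.
-33.0000 ± 153.5296 → (-186.53, 120.53).

(-186.53, 120.53)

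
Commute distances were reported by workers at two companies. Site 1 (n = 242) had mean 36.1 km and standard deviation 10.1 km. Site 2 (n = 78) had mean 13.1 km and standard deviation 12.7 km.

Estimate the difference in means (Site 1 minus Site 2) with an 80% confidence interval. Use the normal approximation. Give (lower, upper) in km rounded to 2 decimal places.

(20.98, 25.02)

SE₁ = s₁/√n₁ = 10.1/√242 = 0.6493; SE₂ = 12.7/√78 = 1.4380.
Independent samples, unequal variances: SE_diff = √(SE₁² + SE₂²) = √(0.42159049 + 2.067844) = 1.5778.
z* = 1.282, so margin of error = 1.282 × 1.5778 = 2.0227.
Difference in means = 36.1 − 13.1 = 23.0000.
23.0000 ± 2.0227 → (20.98, 25.02).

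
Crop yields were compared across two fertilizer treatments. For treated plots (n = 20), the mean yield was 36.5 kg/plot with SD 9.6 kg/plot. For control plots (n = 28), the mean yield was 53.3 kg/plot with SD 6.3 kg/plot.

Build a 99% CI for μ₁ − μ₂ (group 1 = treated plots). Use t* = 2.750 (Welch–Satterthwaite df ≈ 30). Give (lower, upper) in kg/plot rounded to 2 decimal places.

SE₁ = s₁/√n₁ = 9.6/√20 = 2.1466; SE₂ = 6.3/√28 = 1.1906.
Independent samples, unequal variances: SE_diff = √(SE₁² + SE₂²) = √(4.60789156 + 1.41752836) = 2.4547.
t* = 2.750, so margin of error = 2.750 × 2.4547 = 6.7504.
Difference in means = 36.5 − 53.3 = -16.8000.
-16.8000 ± 6.7504 → (-23.55, -10.05).

(-23.55, -10.05)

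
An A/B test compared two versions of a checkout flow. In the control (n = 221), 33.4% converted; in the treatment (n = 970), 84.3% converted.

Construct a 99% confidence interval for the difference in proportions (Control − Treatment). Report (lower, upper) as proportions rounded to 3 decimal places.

(-0.596, -0.422)

SE₁ = √(p̂₁(1−p̂₁)/n₁) = √(0.3340·0.6660/221) = 0.03173; SE₂ = √(0.8430·0.1570/970) = 0.01168.
Independent samples: SE of the difference = √(SE₁² + SE₂²) = √(0.0010067929 + 0.0001364224) = 0.03381.
z* for 99% confidence is 2.576, so the margin of error is 2.576 × 0.03381 = 0.08709.
Point estimate p̂₁ − p̂₂ = 0.3340 − 0.8430 = -0.5090.
-0.5090 ± 0.08709 → (-0.596, -0.422).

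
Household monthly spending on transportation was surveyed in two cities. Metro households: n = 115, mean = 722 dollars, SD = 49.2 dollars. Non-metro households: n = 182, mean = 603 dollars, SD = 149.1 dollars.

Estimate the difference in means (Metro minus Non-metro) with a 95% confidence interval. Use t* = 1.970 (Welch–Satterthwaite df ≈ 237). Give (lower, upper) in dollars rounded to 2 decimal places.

SE₁ = s₁/√n₁ = 49.2/√115 = 4.5879; SE₂ = 149.1/√182 = 11.0520.
Independent samples, unequal variances: SE_diff = √(SE₁² + SE₂²) = √(21.04882641 + 122.146704) = 11.9664.
t* = 1.970, so margin of error = 1.970 × 11.9664 = 23.5738.
Difference in means = 722 − 603 = 119.0000.
119.0000 ± 23.5738 → (95.43, 142.57).

(95.43, 142.57)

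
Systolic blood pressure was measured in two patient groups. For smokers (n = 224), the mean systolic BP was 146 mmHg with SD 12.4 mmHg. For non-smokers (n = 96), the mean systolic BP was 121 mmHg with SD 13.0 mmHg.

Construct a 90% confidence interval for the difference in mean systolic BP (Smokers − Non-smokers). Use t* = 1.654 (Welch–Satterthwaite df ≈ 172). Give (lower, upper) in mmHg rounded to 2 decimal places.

(22.41, 27.59)

SE₁ = s₁/√n₁ = 12.4/√224 = 0.8285; SE₂ = 13.0/√96 = 1.3268.
Independent samples, unequal variances: SE_diff = √(SE₁² + SE₂²) = √(0.68641225 + 1.76039824) = 1.5642.
t* = 1.654, so margin of error = 1.654 × 1.5642 = 2.5872.
Difference in means = 146 − 121 = 25.0000.
25.0000 ± 2.5872 → (22.41, 27.59).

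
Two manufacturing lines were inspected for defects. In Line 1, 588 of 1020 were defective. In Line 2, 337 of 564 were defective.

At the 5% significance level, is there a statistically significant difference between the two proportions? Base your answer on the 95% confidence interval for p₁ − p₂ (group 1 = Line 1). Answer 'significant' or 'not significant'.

Sample proportions: 588/1020 = 0.5765, 337/564 = 0.5975.
Each SE is √(p̂(1−p̂)/n): √(0.5765·0.4235/1020) = 0.01547 and √(0.5975·0.4025/564) = 0.02065.
SE(p̂₁ − p̂₂) = √(SE₁² + SE₂²) = √(0.0002393209 + 0.0004264225) = 0.02580, since the two samples are independent.
At 95% confidence z* = 1.960; margin = 1.960 × 0.02580 = 0.05057.
The difference is 0.5765 − 0.5975 = -0.0210, so the interval is -0.0210 ± 0.05057 = (-0.07157, 0.02957).
The interval (-0.07157, 0.02957) contains 0, so the difference is not significant.

not significant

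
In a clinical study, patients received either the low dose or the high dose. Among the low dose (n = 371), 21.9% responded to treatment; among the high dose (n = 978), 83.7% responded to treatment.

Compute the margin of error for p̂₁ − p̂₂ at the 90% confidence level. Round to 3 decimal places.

0.040

Each SE is √(p̂(1−p̂)/n): √(0.2190·0.7810/371) = 0.02147 and √(0.8370·0.1630/978) = 0.01181.
SE(p̂₁ − p̂₂) = √(SE₁² + SE₂²) = √(0.0004609609 + 0.0001394761) = 0.02450, since the two samples are independent.
At 90% confidence z* = 1.645; margin = 1.645 × 0.02450 = 0.04030.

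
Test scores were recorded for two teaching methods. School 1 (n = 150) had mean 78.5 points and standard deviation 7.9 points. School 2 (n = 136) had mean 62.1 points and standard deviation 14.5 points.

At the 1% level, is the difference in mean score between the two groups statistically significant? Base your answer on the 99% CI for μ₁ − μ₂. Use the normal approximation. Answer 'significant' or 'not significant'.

Per-group SEs: s₁/√n₁ = 7.9/√150 = 0.6450, s₂/√n₂ = 14.5/√136 = 1.2434.
Unpooled SE of the difference: √(0.416025 + 1.54604356) = 1.4007.
Margin of error = z* · SE = 2.576 × 1.4007 = 3.6082.
x̄₁ − x̄₂ = 78.5 − 62.1 = 16.4000.
CI: 16.4000 ± 3.6082 = (12.7918, 20.0082).
The interval (12.7918, 20.0082) does not contain 0, so the difference is significant.

significant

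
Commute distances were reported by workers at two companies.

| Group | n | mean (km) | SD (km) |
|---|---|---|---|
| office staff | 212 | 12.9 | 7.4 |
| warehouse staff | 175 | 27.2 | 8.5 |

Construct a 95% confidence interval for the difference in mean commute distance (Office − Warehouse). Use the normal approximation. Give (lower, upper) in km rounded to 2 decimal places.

(-15.91, -12.69)

Standard errors of each mean: 7.4/√212 = 0.5082 and 8.5/√175 = 0.6425.
SE(x̄₁ − x̄₂) = √(0.5082² + 0.6425²) = 0.8192 for independent samples with unequal variances.
With z* = 1.960, the margin is 1.960 × 0.8192 = 1.6056.
x̄₁ − x̄₂ = 12.9 − 27.2 = -14.3000; the interval is -14.3000 ± 1.6056 = (-15.91, -12.69).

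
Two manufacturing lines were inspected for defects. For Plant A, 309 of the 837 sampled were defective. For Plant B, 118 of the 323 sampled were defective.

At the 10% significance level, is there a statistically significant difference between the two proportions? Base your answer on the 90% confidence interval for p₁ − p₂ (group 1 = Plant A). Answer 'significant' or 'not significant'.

Sample proportions: 309/837 = 0.3692, 118/323 = 0.3653.
Each SE is √(p̂(1−p̂)/n): √(0.3692·0.6308/837) = 0.01668 and √(0.3653·0.6347/323) = 0.02679.
SE(p̂₁ − p̂₂) = √(SE₁² + SE₂²) = √(0.0002782224 + 0.0007177041) = 0.03156, since the two samples are independent.
At 90% confidence z* = 1.645; margin = 1.645 × 0.03156 = 0.05192.
The difference is 0.3692 − 0.3653 = 0.0039, so the interval is 0.0039 ± 0.05192 = (-0.04802, 0.05582).
The interval (-0.04802, 0.05582) contains 0, so the difference is not significant.

not significant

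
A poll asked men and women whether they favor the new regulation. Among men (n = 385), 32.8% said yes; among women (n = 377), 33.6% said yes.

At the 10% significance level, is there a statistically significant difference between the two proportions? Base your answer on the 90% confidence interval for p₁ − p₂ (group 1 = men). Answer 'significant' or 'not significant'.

The two standard errors are √(0.3280×0.6720/385) = 0.02393 and √(0.3360×0.6640/377) = 0.02433.
Because the samples are independent, SE_diff = √(0.02393² + 0.02433²) = 0.03413.
Using z* = 1.645 for 90%, ME = 1.645 × 0.03413 = 0.05614.
p̂₁ − p̂₂ = -0.0080; interval -0.0080 ± 0.05614 gives (-0.06414, 0.04814).
The interval (-0.06414, 0.04814) contains 0, so the difference is not significant.

not significant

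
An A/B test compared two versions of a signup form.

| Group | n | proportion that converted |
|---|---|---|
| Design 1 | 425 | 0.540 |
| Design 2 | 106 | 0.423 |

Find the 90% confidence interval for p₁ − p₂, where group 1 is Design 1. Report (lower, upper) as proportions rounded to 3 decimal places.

The two standard errors are √(0.5400×0.4600/425) = 0.02418 and √(0.4230×0.5770/106) = 0.04798.
Because the samples are independent, SE_diff = √(0.02418² + 0.04798²) = 0.05373.
Using z* = 1.645 for 90%, ME = 1.645 × 0.05373 = 0.08839.
p̂₁ − p̂₂ = 0.1170; interval 0.1170 ± 0.08839 gives (0.029, 0.205).

(0.029, 0.205)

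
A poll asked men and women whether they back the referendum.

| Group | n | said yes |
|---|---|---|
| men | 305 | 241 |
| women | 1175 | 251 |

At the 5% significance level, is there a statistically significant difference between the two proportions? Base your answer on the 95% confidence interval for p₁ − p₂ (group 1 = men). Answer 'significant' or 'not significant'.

significant

First, p̂₁ = 241/305 = 0.7902; p̂₂ = 251/1175 = 0.2136.
The two standard errors are √(0.7902×0.2098/305) = 0.02331 and √(0.2136×0.7864/1175) = 0.01196.
Because the samples are independent, SE_diff = √(0.02331² + 0.01196²) = 0.02620.
Using z* = 1.960 for 95%, ME = 1.960 × 0.02620 = 0.05135.
p̂₁ − p̂₂ = 0.5766; interval 0.5766 ± 0.05135 gives (0.52525, 0.62795).
The interval (0.52525, 0.62795) does not contain 0, so the difference is significant.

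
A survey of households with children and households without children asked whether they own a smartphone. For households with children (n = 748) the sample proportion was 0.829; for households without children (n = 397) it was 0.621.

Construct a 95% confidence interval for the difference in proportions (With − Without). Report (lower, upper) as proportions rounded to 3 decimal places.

Each SE is √(p̂(1−p̂)/n): √(0.8290·0.1710/748) = 0.01377 and √(0.6210·0.3790/397) = 0.02435.
SE(p̂₁ − p̂₂) = √(SE₁² + SE₂²) = √(0.0001896129 + 0.0005929225) = 0.02797, since the two samples are independent.
At 95% confidence z* = 1.960; margin = 1.960 × 0.02797 = 0.05482.
The difference is 0.8290 − 0.6210 = 0.2080, so the interval is 0.2080 ± 0.05482 = (0.153, 0.263).

(0.153, 0.263)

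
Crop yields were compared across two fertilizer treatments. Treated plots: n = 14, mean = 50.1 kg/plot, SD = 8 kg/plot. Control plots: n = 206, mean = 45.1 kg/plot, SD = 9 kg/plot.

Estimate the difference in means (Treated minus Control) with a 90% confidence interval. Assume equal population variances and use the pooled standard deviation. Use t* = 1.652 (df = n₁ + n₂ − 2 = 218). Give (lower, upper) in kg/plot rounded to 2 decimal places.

s_p = √[((n₁−1)s₁² + (n₂−1)s₂²)/(n₁+n₂−2)] = √[(13·8² + 205·9²)/218] = 8.9435.
SE = 8.9435·√(1/14 + 1/206) = 2.4701.
With t* = 1.652, margin = 1.652 × 2.4701 = 4.0806.
x̄₁ − x̄₂ = 50.1 − 45.1 = 5.0000; interval 5.0000 ± 4.0806 = (0.92, 9.08).

(0.92, 9.08)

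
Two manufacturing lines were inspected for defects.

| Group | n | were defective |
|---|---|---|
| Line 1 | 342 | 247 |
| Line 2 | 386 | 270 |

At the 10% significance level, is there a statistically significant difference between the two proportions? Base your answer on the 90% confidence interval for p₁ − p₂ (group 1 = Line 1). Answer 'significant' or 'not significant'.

p̂₁ = 247/342 = 0.7222 and p̂₂ = 270/386 = 0.6995.
SE₁ = √(p̂₁(1−p̂₁)/n₁) = √(0.7222·0.2778/342) = 0.02422; SE₂ = √(0.6995·0.3005/386) = 0.02334.
Independent samples: SE of the difference = √(SE₁² + SE₂²) = √(0.0005866084 + 0.0005447556) = 0.03364.
z* for 90% confidence is 1.645, so the margin of error is 1.645 × 0.03364 = 0.05534.
Point estimate p̂₁ − p̂₂ = 0.7222 − 0.6995 = 0.0227.
0.0227 ± 0.05534 → (-0.03264, 0.07804).
The interval (-0.03264, 0.07804) contains 0, so the difference is not significant.

not significant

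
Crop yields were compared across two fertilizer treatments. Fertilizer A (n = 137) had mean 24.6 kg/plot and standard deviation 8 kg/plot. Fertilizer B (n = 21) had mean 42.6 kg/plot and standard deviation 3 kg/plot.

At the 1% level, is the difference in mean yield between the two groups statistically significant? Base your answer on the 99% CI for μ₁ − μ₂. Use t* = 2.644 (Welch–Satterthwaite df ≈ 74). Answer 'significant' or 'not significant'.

significant

SE₁ = s₁/√n₁ = 8/√137 = 0.6835; SE₂ = 3/√21 = 0.6547.
Independent samples, unequal variances: SE_diff = √(SE₁² + SE₂²) = √(0.46717225 + 0.42863209) = 0.9465.
t* = 2.644, so margin of error = 2.644 × 0.9465 = 2.5025.
Difference in means = 24.6 − 42.6 = -18.0000.
-18.0000 ± 2.5025 → (-20.5025, -15.4975).
The interval (-20.5025, -15.4975) does not contain 0, so the difference is significant.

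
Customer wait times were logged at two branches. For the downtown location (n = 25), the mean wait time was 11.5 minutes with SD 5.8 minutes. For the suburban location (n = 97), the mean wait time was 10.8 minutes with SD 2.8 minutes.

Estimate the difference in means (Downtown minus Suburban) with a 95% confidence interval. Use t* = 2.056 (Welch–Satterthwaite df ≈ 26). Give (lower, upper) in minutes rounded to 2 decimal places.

(-1.76, 3.16)

SE₁ = s₁/√n₁ = 5.8/√25 = 1.1600; SE₂ = 2.8/√97 = 0.2843.
Independent samples, unequal variances: SE_diff = √(SE₁² + SE₂²) = √(1.3456 + 0.08082649) = 1.1943.
t* = 2.056, so margin of error = 2.056 × 1.1943 = 2.4555.
Difference in means = 11.5 − 10.8 = 0.7000.
0.7000 ± 2.4555 → (-1.76, 3.16).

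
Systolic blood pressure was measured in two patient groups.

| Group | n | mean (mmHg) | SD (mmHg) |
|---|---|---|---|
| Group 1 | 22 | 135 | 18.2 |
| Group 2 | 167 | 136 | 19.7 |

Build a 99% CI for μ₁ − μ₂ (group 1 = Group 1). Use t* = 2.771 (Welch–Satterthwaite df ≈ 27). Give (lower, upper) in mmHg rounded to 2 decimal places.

SE₁ = s₁/√n₁ = 18.2/√22 = 3.8803; SE₂ = 19.7/√167 = 1.5244.
Independent samples, unequal variances: SE_diff = √(SE₁² + SE₂²) = √(15.05672809 + 2.32379536) = 4.1690.
t* = 2.771, so margin of error = 2.771 × 4.1690 = 11.5523.
Difference in means = 135 − 136 = -1.0000.
-1.0000 ± 11.5523 → (-12.55, 10.55).

(-12.55, 10.55)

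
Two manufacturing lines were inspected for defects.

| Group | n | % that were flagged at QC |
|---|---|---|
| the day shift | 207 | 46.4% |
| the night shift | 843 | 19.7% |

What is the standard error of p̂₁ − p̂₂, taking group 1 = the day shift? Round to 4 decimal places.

The two standard errors are √(0.4640×0.5360/207) = 0.03466 and √(0.1970×0.8030/843) = 0.01370.
Because the samples are independent, SE_diff = √(0.03466² + 0.01370²) = 0.03727.

0.0373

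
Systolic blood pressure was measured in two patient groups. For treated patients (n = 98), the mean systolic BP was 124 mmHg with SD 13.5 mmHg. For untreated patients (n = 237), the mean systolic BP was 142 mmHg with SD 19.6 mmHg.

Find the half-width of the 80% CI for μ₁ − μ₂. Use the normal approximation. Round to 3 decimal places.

SE₁ = s₁/√n₁ = 13.5/√98 = 1.3637; SE₂ = 19.6/√237 = 1.2732.
Independent samples, unequal variances: SE_diff = √(SE₁² + SE₂²) = √(1.85967769 + 1.62103824) = 1.8657.
z* = 1.282, so margin of error = 1.282 × 1.8657 = 2.3918.

2.392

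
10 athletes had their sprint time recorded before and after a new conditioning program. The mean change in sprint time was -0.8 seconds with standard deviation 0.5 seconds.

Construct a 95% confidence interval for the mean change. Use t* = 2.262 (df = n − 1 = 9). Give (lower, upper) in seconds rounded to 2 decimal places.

This is a matched-pairs design, so SE = s_d/√n = 0.5/√10 = 0.1581.
Margin = 2.262 × 0.1581 = 0.3576; the interval is -0.8 ± 0.3576 = (-1.16, -0.44).

(-1.16, -0.44)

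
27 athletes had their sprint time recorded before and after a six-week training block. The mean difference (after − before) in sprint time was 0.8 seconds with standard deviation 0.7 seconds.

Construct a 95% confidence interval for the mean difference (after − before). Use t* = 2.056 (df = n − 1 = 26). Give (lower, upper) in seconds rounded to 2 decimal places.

(0.52, 1.08)

Paired design: SE = s_d/√n = 0.7/√27 = 0.1347.
t* = 2.056; margin of error = 2.056 × 0.1347 = 0.2769.
0.8 ± 0.2769 → (0.52, 1.08).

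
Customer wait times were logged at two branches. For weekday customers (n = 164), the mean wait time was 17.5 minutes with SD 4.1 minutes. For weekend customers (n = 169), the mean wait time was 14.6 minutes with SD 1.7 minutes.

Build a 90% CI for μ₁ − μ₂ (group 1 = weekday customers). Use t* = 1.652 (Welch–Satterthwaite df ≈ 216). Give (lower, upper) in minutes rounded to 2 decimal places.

(2.33, 3.47)

Per-group SEs: s₁/√n₁ = 4.1/√164 = 0.3202, s₂/√n₂ = 1.7/√169 = 0.1308.
Unpooled SE of the difference: √(0.10252804 + 0.01710864) = 0.3459.
Margin of error = t* · SE = 1.652 × 0.3459 = 0.5714.
x̄₁ − x̄₂ = 17.5 − 14.6 = 2.9000.
CI: 2.9000 ± 0.5714 = (2.33, 3.47).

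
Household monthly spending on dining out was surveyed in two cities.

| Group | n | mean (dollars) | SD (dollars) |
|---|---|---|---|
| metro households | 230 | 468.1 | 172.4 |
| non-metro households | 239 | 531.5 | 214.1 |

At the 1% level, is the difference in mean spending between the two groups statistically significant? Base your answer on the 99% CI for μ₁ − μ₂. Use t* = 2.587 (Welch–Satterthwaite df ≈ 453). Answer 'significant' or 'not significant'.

significant

Per-group SEs: s₁/√n₁ = 172.4/√230 = 11.3677, s₂/√n₂ = 214.1/√239 = 13.8490.
Unpooled SE of the difference: √(129.22460329 + 191.794801) = 17.9170.
Margin of error = t* · SE = 2.587 × 17.9170 = 46.3513.
x̄₁ − x̄₂ = 468.1 − 531.5 = -63.4000.
CI: -63.4000 ± 46.3513 = (-109.7513, -17.0487).
The interval (-109.7513, -17.0487) does not contain 0, so the difference is significant.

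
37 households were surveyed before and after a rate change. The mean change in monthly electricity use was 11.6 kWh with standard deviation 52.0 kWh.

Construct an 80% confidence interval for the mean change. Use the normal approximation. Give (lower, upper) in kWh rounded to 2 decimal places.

(0.64, 22.56)

This is a matched-pairs design, so SE = s_d/√n = 52.0/√37 = 8.5487.
Margin = 1.282 × 8.5487 = 10.9594; the interval is 11.6 ± 10.9594 = (0.64, 22.56).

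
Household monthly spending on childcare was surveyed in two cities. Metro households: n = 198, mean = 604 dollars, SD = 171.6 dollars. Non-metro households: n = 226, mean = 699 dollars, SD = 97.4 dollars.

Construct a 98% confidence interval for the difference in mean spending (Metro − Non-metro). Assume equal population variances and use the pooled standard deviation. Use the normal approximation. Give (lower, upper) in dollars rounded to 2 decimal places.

Pooled variance s_p² = [197·171.6² + 225·97.4²] / (198+226−2) = 18804.4865, so s_p = 137.1295.
SE_diff = s_p·√(1/n₁ + 1/n₂) = 137.1295·√(1/198 + 1/226) = 13.3483.
z* = 2.326; margin = 2.326 × 13.3483 = 31.0481.
Difference = 604 − 699 = -95.0000.
-95.0000 ± 31.0481 → (-126.05, -63.95).

(-126.05, -63.95)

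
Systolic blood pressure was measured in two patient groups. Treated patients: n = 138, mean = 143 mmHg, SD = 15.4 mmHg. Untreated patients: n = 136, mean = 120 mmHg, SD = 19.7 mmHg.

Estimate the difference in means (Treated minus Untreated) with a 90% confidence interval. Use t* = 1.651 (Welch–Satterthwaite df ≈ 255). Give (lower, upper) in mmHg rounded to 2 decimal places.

(19.47, 26.53)

SE₁ = s₁/√n₁ = 15.4/√138 = 1.3109; SE₂ = 19.7/√136 = 1.6893.
Independent samples, unequal variances: SE_diff = √(SE₁² + SE₂²) = √(1.71845881 + 2.85373449) = 2.1383.
t* = 1.651, so margin of error = 1.651 × 2.1383 = 3.5303.
Difference in means = 143 − 120 = 23.0000.
23.0000 ± 3.5303 → (19.47, 26.53).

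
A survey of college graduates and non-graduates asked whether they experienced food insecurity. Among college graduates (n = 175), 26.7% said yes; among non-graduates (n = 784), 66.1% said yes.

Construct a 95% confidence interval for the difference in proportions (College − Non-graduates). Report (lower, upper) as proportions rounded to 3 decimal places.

The two standard errors are √(0.2670×0.7330/175) = 0.03344 and √(0.6610×0.3390/784) = 0.01691.
Because the samples are independent, SE_diff = √(0.03344² + 0.01691²) = 0.03747.
Using z* = 1.960 for 95%, ME = 1.960 × 0.03747 = 0.07344.
p̂₁ − p̂₂ = -0.3940; interval -0.3940 ± 0.07344 gives (-0.467, -0.321).

(-0.467, -0.321)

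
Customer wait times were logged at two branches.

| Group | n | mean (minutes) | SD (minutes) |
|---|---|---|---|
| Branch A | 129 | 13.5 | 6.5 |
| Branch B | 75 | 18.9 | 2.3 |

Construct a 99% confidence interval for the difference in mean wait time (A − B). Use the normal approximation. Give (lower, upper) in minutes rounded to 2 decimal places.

Standard errors of each mean: 6.5/√129 = 0.5723 and 2.3/√75 = 0.2656.
SE(x̄₁ − x̄₂) = √(0.5723² + 0.2656²) = 0.6309 for independent samples with unequal variances.
With z* = 2.576, the margin is 2.576 × 0.6309 = 1.6252.
x̄₁ − x̄₂ = 13.5 − 18.9 = -5.4000; the interval is -5.4000 ± 1.6252 = (-7.03, -3.77).

(-7.03, -3.77)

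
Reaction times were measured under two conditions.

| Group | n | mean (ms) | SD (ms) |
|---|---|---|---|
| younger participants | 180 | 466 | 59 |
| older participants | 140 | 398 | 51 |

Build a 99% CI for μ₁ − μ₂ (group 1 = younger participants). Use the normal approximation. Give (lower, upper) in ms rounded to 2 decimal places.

(52.14, 83.86)

Standard errors of each mean: 59/√180 = 4.3976 and 51/√140 = 4.3103.
SE(x̄₁ − x̄₂) = √(4.3976² + 4.3103²) = 6.1577 for independent samples with unequal variances.
With z* = 2.576, the margin is 2.576 × 6.1577 = 15.8622.
x̄₁ − x̄₂ = 466 − 398 = 68.0000; the interval is 68.0000 ± 15.8622 = (52.14, 83.86).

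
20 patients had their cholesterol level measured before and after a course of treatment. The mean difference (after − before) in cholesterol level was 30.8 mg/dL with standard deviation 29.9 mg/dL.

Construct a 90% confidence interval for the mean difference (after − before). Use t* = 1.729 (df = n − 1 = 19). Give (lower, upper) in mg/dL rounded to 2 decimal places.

This is a matched-pairs design, so SE = s_d/√n = 29.9/√20 = 6.6858.
Margin = 1.729 × 6.6858 = 11.5597; the interval is 30.8 ± 11.5597 = (19.24, 42.36).

(19.24, 42.36)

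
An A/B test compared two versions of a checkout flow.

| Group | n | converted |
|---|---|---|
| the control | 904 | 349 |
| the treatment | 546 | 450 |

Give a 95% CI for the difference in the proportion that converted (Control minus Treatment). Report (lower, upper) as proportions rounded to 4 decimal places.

p̂₁ = 349/904 = 0.3861 and p̂₂ = 450/546 = 0.8242.
SE₁ = √(p̂₁(1−p̂₁)/n₁) = √(0.3861·0.6139/904) = 0.01619; SE₂ = √(0.8242·0.1758/546) = 0.01629.
Independent samples: SE of the difference = √(SE₁² + SE₂²) = √(0.0002621161 + 0.0002653641) = 0.02297.
z* for 95% confidence is 1.960, so the margin of error is 1.960 × 0.02297 = 0.04502.
Point estimate p̂₁ − p̂₂ = 0.3861 − 0.8242 = -0.4381.
-0.4381 ± 0.04502 → (-0.4831, -0.3931).

(-0.4831, -0.3931)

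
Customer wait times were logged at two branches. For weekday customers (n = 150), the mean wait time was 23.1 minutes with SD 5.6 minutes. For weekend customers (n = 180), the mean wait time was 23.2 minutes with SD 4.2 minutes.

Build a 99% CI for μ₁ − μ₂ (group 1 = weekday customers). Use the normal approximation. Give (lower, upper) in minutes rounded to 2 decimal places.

Per-group SEs: s₁/√n₁ = 5.6/√150 = 0.4572, s₂/√n₂ = 4.2/√180 = 0.3130.
Unpooled SE of the difference: √(0.20903184 + 0.097969) = 0.5541.
Margin of error = z* · SE = 2.576 × 0.5541 = 1.4274.
x̄₁ − x̄₂ = 23.1 − 23.2 = -0.1000.
CI: -0.1000 ± 1.4274 = (-1.53, 1.33).

(-1.53, 1.33)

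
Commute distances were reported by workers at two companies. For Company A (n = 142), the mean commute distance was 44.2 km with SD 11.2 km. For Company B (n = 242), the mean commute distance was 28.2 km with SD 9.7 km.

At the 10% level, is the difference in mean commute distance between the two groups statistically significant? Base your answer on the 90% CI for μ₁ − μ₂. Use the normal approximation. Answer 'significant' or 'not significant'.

significant

Standard errors of each mean: 11.2/√142 = 0.9399 and 9.7/√242 = 0.6235.
SE(x̄₁ − x̄₂) = √(0.9399² + 0.6235²) = 1.1279 for independent samples with unequal variances.
With z* = 1.645, the margin is 1.645 × 1.1279 = 1.8554.
x̄₁ − x̄₂ = 44.2 − 28.2 = 16.0000; the interval is 16.0000 ± 1.8554 = (14.1446, 17.8554).
The interval (14.1446, 17.8554) does not contain 0, so the difference is significant.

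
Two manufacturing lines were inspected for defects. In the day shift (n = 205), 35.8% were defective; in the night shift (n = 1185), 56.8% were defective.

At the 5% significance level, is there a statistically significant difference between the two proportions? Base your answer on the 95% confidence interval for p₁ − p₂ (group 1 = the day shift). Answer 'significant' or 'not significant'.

The two standard errors are √(0.3580×0.6420/205) = 0.03348 and √(0.5680×0.4320/1185) = 0.01439.
Because the samples are independent, SE_diff = √(0.03348² + 0.01439²) = 0.03644.
Using z* = 1.960 for 95%, ME = 1.960 × 0.03644 = 0.07142.
p̂₁ − p̂₂ = -0.2100; interval -0.2100 ± 0.07142 gives (-0.28142, -0.13858).
The interval (-0.28142, -0.13858) does not contain 0, so the difference is significant.

significant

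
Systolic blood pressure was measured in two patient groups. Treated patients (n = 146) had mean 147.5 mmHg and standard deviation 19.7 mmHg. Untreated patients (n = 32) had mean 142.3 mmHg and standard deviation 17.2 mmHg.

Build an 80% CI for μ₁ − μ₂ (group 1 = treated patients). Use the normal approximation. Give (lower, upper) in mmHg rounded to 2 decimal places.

Standard errors of each mean: 19.7/√146 = 1.6304 and 17.2/√32 = 3.0406.
SE(x̄₁ − x̄₂) = √(1.6304² + 3.0406²) = 3.4501 for independent samples with unequal variances.
With z* = 1.282, the margin is 1.282 × 3.4501 = 4.4230.
x̄₁ − x̄₂ = 147.5 − 142.3 = 5.2000; the interval is 5.2000 ± 4.4230 = (0.78, 9.62).

(0.78, 9.62)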